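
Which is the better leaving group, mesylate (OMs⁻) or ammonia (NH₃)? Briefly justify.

mesylate (OMs⁻)

mesylate (OMs⁻) is the better leaving group.
pKₐ(CH₃SO₃H (MsOH)) ≈ -1.9 versus pKₐ(NH₄⁺) ≈ 9.2: mesylate (OMs⁻) is the much weaker base.
Resonance-delocalised alkanesulfonate.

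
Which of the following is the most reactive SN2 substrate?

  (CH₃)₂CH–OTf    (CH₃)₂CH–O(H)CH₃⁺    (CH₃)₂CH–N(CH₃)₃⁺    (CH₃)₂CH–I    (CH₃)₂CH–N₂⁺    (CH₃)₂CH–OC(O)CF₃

(CH₃)₂CH–N₂⁺

Identical carbon frameworks mean the comparison reduces to leaving-group quality.
The more stable X⁻ (or X) is on its own — i.e. the weaker a base it is — the better a leaving group it makes.
(CH₃)₂CH–N₂⁺ loses N₂: no meaningful conjugate acid; N₂ departs as an exceptionally stable neutral molecule
(CH₃)₂CH–OTf loses OTf⁻: pKₐ(CF₃SO₃H (triflic acid)) ≈ -14
(CH₃)₂CH–I loses I⁻: pKₐ(HI) ≈ -10
(CH₃)₂CH–O(H)CH₃⁺ loses R'OH: pKₐ(R'OH₂⁺) ≈ -2.4
(CH₃)₂CH–OC(O)CF₃ loses CF₃COO⁻: pKₐ(CF₃COOH) ≈ 0.2
(CH₃)₂CH–N(CH₃)₃⁺ loses NR'₃: pKₐ(R'₃NH⁺) ≈ 10.7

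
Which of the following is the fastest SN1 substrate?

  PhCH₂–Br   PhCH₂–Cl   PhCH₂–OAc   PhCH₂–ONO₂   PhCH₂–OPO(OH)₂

PhCH₂–Br

Same R in every case — rank the leaving groups.
The more stable X⁻ (or X) is on its own — i.e. the weaker a base it is — the better a leaving group it makes.
PhCH₂–Br loses Br⁻: pKₐ(HBr) ≈ -9
PhCH₂–Cl loses Cl⁻: pKₐ(HCl) ≈ -7
PhCH₂–ONO₂ loses NO₃⁻: pKₐ(HNO₃) ≈ -1.3
PhCH₂–OPO(OH)₂ loses H₂PO₄⁻: pKₐ(H₃PO₄) ≈ 2.1
PhCH₂–OAc loses AcO⁻: pKₐ(CH₃COOH) ≈ 4.8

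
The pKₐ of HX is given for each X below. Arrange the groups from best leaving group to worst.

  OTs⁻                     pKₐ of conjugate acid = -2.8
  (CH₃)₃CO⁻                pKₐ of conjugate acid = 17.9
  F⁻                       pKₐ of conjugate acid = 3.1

OTs⁻ > F⁻ > (CH₃)₃CO⁻

Lower conjugate-acid pKₐ ⇒ weaker base ⇒ better leaving group.
Sorting by the given values: OTs⁻ (-2.8), F⁻ (3.1), (CH₃)₃CO⁻ (17.9).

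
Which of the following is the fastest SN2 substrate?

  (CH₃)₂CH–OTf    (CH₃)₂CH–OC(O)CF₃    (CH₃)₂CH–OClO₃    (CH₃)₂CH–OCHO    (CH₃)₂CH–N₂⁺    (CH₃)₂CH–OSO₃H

With the same alkyl group throughout, only the leaving group differentiates the rates.
Rank by basicity of the departing species: weakest base leaves most easily.
(CH₃)₂CH–N₂⁺ loses N₂: no meaningful conjugate acid; N₂ departs as an exceptionally stable neutral molecule
(CH₃)₂CH–OTf loses OTf⁻: pKₐ(CF₃SO₃H (triflic acid)) ≈ -14
(CH₃)₂CH–OClO₃ loses ClO₄⁻: pKₐ(HClO₄) ≈ -10
(CH₃)₂CH–OSO₃H loses HSO₄⁻: pKₐ(H₂SO₄) ≈ -3
(CH₃)₂CH–OC(O)CF₃ loses CF₃COO⁻: pKₐ(CF₃COOH) ≈ 0.2
(CH₃)₂CH–OCHO loses HCOO⁻: pKₐ(HCOOH) ≈ 3.8

(CH₃)₂CH–N₂⁺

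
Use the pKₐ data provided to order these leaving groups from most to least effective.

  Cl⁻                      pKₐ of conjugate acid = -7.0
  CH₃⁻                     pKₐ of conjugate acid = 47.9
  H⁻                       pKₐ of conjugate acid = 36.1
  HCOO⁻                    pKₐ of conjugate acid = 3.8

Cl⁻ > HCOO⁻ > H⁻ > CH₃⁻

Lower conjugate-acid pKₐ ⇒ weaker base ⇒ better leaving group.
Sorting by the given values: Cl⁻ (-7.0), HCOO⁻ (3.8), H⁻ (36.1), CH₃⁻ (47.9).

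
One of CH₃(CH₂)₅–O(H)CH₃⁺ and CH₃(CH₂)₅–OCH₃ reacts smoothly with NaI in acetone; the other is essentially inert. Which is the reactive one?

CH₃(CH₂)₅–O(H)CH₃⁺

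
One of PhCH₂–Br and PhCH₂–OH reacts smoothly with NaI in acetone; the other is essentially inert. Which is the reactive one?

PhCH₂–Br

From PhCH₂–OH the departing group would be OH⁻ (pKₐ(H₂O) ≈ 15.7). Strong base; essentially never leaves without prior activation.
From PhCH₂–Br the leaving group is Br⁻ (pKₐ(HBr) ≈ -9). Weak base; good leaving group.
(In practice PhCH₂–Br is made from PhCH₂–OH by treatment with PBr₃, replacing the hydroxyl with bromide.)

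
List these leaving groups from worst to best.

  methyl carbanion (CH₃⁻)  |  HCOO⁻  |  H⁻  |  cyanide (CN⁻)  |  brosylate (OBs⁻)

methyl carbanion (CH₃⁻) < H⁻ < cyanide (CN⁻) < HCOO⁻ < brosylate (OBs⁻)

brosylate (OBs⁻): pKₐ(p-BrC₆H₄SO₃H) ≈ -2.8
HCOO⁻: pKₐ(HCOOH) ≈ 3.8
cyanide (CN⁻): pKₐ(HCN) ≈ 9.2
H⁻: pKₐ(H₂) ≈ 36
methyl carbanion (CH₃⁻): pKₐ(CH₄) ≈ 48
Listed from poorest to best leaving group as asked.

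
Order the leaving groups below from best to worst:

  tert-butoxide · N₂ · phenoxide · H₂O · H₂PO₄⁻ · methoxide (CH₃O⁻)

N₂ > H₂O > H₂PO₄⁻ > phenoxide > methoxide (CH₃O⁻) > tert-butoxide

A good leaving group is a weak base: the lower the pKₐ of its conjugate acid, the more readily it departs.
N₂: no meaningful conjugate acid; N₂ departs as an exceptionally stable neutral molecule
H₂O: pKₐ(H₃O⁺) ≈ -1.7 — neutral; leaves from a protonated alcohol (R–OH₂⁺)
H₂PO₄⁻: pKₐ(H₃PO₄) ≈ 2.1
phenoxide: pKₐ(C₆H₅OH (phenol)) ≈ 10 — resonance into the ring helps, but still a poor LG
methoxide (CH₃O⁻): pKₐ(CH₃OH) ≈ 15.5 — strong base; alkoxides do not leave unassisted
tert-butoxide: pKₐ(t-BuOH) ≈ 18 — bulky, strongly basic alkoxide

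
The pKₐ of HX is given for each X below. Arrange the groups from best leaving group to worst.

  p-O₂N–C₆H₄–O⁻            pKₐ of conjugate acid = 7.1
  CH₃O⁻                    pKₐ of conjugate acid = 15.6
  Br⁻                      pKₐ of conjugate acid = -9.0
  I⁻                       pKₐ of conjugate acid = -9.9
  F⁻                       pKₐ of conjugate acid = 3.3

Lower conjugate-acid pKₐ ⇒ weaker base ⇒ better leaving group.
Sorting by the given values: I⁻ (-9.9), Br⁻ (-9.0), F⁻ (3.3), p-O₂N–C₆H₄–O⁻ (7.1), CH₃O⁻ (15.6).

I⁻ > Br⁻ > F⁻ > p-O₂N–C₆H₄–O⁻ > CH₃O⁻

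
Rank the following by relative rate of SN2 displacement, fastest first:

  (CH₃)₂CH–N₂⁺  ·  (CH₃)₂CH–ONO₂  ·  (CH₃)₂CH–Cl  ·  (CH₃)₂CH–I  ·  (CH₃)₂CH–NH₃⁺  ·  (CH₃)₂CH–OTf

Identical carbon frameworks mean the comparison reduces to leaving-group quality.
Leaving-group ability tracks the stability of the departed species; conjugate-acid pKₐ is the usual yardstick (lower pKₐ → better LG).
(CH₃)₂CH–N₂⁺ loses N₂: no meaningful conjugate acid; N₂ departs as an exceptionally stable neutral molecule
(CH₃)₂CH–OTf loses OTf⁻: pKₐ(CF₃SO₃H (triflic acid)) ≈ -14
(CH₃)₂CH–I loses I⁻: pKₐ(HI) ≈ -10
(CH₃)₂CH–Cl loses Cl⁻: pKₐ(HCl) ≈ -7
(CH₃)₂CH–ONO₂ loses NO₃⁻: pKₐ(HNO₃) ≈ -1.3
(CH₃)₂CH–NH₃⁺ loses NH₃: pKₐ(NH₄⁺) ≈ 9.2

(CH₃)₂CH–N₂⁺ > (CH₃)₂CH–OTf > (CH₃)₂CH–I > (CH₃)₂CH–Cl > (CH₃)₂CH–ONO₂ > (CH₃)₂CH–NH₃⁺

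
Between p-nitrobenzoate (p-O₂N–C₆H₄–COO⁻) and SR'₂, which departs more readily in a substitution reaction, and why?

SR'₂

SR'₂ is the better leaving group.
pKₐ(R'₂SH⁺) ≈ -7 versus pKₐ(p-nitrobenzoic acid) ≈ 3.4: SR'₂ is the much weaker base.
Neutral; leaves from a sulfonium salt (R–SR'₂⁺).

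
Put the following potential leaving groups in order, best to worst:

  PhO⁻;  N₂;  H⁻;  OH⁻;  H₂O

Rank by basicity of the departing species: weakest base leaves most easily.
N₂: no meaningful conjugate acid; N₂ departs as an exceptionally stable neutral molecule
H₂O: pKₐ(H₃O⁺) ≈ -1.7 — neutral; leaves from a protonated alcohol (R–OH₂⁺)
PhO⁻: pKₐ(C₆H₅OH (phenol)) ≈ 10 — resonance into the ring helps, but still a poor LG
OH⁻: pKₐ(H₂O) ≈ 15.7
H⁻: pKₐ(H₂) ≈ 36 — extremely strong base; leaves only in special hydride-transfer contexts

N₂ > H₂O > PhO⁻ > OH⁻ > H⁻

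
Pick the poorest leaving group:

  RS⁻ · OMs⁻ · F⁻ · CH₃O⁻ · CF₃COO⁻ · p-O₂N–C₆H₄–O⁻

A good leaving group is a weak base: the lower the pKₐ of its conjugate acid, the more readily it departs.
OMs⁻: pKₐ(CH₃SO₃H (MsOH)) ≈ -1.9
CF₃COO⁻: pKₐ(CF₃COOH) ≈ 0.2
F⁻: pKₐ(HF) ≈ 3.2
p-O₂N–C₆H₄–O⁻: pKₐ(p-nitrophenol) ≈ 7.2
RS⁻: pKₐ(RSH (a thiol)) ≈ 10.5
CH₃O⁻: pKₐ(CH₃OH) ≈ 15.5

CH₃O⁻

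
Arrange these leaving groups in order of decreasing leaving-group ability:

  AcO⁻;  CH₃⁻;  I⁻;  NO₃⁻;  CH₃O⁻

I⁻ > NO₃⁻ > AcO⁻ > CH₃O⁻ > CH₃⁻

Leaving-group ability tracks the stability of the departed species; conjugate-acid pKₐ is the usual yardstick (lower pKₐ → better LG).
I⁻: pKₐ(HI) ≈ -10
NO₃⁻: pKₐ(HNO₃) ≈ -1.3
AcO⁻: pKₐ(CH₃COOH) ≈ 4.8
CH₃O⁻: pKₐ(CH₃OH) ≈ 15.5
CH₃⁻: pKₐ(CH₄) ≈ 48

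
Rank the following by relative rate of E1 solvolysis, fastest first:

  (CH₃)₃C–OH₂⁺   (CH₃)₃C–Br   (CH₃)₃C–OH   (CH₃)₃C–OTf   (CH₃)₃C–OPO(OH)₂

(CH₃)₃C–OTf > (CH₃)₃C–Br > (CH₃)₃C–OH₂⁺ > (CH₃)₃C–OPO(OH)₂ > (CH₃)₃C–OH

Same R in every case — rank the leaving groups.
A good leaving group is a weak base: the lower the pKₐ of its conjugate acid, the more readily it departs.
(CH₃)₃C–OTf loses OTf⁻: pKₐ(CF₃SO₃H (triflic acid)) ≈ -14
(CH₃)₃C–Br loses Br⁻: pKₐ(HBr) ≈ -9
(CH₃)₃C–OH₂⁺ loses H₂O: pKₐ(H₃O⁺) ≈ -1.7
(CH₃)₃C–OPO(OH)₂ loses H₂PO₄⁻: pKₐ(H₃PO₄) ≈ 2.1
(CH₃)₃C–OH loses OH⁻: pKₐ(H₂O) ≈ 15.7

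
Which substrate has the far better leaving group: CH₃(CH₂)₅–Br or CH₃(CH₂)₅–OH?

CH₃(CH₂)₅–Br

From CH₃(CH₂)₅–OH the departing group would be OH⁻ (pKₐ(H₂O) ≈ 15.7). Strong base; essentially never leaves without prior activation.
From CH₃(CH₂)₅–Br the leaving group is Br⁻ (pKₐ(HBr) ≈ -9). Weak base; good leaving group.
(In practice CH₃(CH₂)₅–Br is made from CH₃(CH₂)₅–OH by treatment with PBr₃, replacing the hydroxyl with bromide.)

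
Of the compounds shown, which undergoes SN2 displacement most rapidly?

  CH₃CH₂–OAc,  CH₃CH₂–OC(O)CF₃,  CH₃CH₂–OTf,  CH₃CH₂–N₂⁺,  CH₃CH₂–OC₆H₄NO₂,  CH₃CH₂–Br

CH₃CH₂–N₂⁺

The skeletons are identical, so relative rate is governed entirely by leaving-group ability.
Rank by basicity of the departing species: weakest base leaves most easily.
CH₃CH₂–N₂⁺ loses N₂: no meaningful conjugate acid; N₂ departs as an exceptionally stable neutral molecule
CH₃CH₂–OTf loses OTf⁻: pKₐ(CF₃SO₃H (triflic acid)) ≈ -14
CH₃CH₂–Br loses Br⁻: pKₐ(HBr) ≈ -9
CH₃CH₂–OC(O)CF₃ loses CF₃COO⁻: pKₐ(CF₃COOH) ≈ 0.2
CH₃CH₂–OAc loses AcO⁻: pKₐ(CH₃COOH) ≈ 4.8
CH₃CH₂–OC₆H₄NO₂ loses p-O₂N–C₆H₄–O⁻: pKₐ(p-nitrophenol) ≈ 7.2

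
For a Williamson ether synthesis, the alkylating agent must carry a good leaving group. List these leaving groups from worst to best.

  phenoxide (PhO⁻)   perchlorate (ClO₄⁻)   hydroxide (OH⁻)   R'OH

The more stable X⁻ (or X) is on its own — i.e. the weaker a base it is — the better a leaving group it makes.
perchlorate (ClO₄⁻): pKₐ(HClO₄) ≈ -10
R'OH: pKₐ(R'OH₂⁺) ≈ -2.4
phenoxide (PhO⁻): pKₐ(C₆H₅OH (phenol)) ≈ 10
hydroxide (OH⁻): pKₐ(H₂O) ≈ 15.7
Reversing gives the worst-to-best order requested.

hydroxide (OH⁻) < phenoxide (PhO⁻) < R'OH < perchlorate (ClO₄⁻)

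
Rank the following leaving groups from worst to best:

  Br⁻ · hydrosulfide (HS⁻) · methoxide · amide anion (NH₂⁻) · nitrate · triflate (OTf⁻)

Rank by basicity of the departing species: weakest base leaves most easily.
triflate (OTf⁻): pKₐ(CF₃SO₃H (triflic acid)) ≈ -14 — charge spread over three oxygens and a CF₃ group; the premier leaving group in synthesis
Br⁻: pKₐ(HBr) ≈ -9
nitrate: pKₐ(HNO₃) ≈ -1.3
hydrosulfide (HS⁻): pKₐ(H₂S) ≈ 7 — larger and more polarisable than the oxygen analogue
methoxide: pKₐ(CH₃OH) ≈ 15.5 — strong base; alkoxides do not leave unassisted
amide anion (NH₂⁻): pKₐ(NH₃) ≈ 38
Listed from poorest to best leaving group as asked.

amide anion (NH₂⁻) < methoxide < hydrosulfide (HS⁻) < nitrate < Br⁻ < triflate (OTf⁻)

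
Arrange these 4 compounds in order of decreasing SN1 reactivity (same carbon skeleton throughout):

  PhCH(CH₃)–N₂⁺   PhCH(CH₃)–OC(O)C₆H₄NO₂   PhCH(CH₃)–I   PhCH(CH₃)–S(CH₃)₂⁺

PhCH(CH₃)–N₂⁺ > PhCH(CH₃)–I > PhCH(CH₃)–S(CH₃)₂⁺ > PhCH(CH₃)–OC(O)C₆H₄NO₂

Identical carbon frameworks mean the comparison reduces to leaving-group quality.
A good leaving group is a weak base: the lower the pKₐ of its conjugate acid, the more readily it departs.
PhCH(CH₃)–N₂⁺ loses N₂: no meaningful conjugate acid; N₂ departs as an exceptionally stable neutral molecule
PhCH(CH₃)–I loses I⁻: pKₐ(HI) ≈ -10
PhCH(CH₃)–S(CH₃)₂⁺ loses SR'₂: pKₐ(R'₂SH⁺) ≈ -7
PhCH(CH₃)–OC(O)C₆H₄NO₂ loses p-O₂N–C₆H₄–COO⁻: pKₐ(p-nitrobenzoic acid) ≈ 3.4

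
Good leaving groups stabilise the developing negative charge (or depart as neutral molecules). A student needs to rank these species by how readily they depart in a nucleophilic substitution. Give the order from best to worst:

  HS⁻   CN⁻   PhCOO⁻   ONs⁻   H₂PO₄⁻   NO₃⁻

The more stable X⁻ (or X) is on its own — i.e. the weaker a base it is — the better a leaving group it makes.
ONs⁻: pKₐ(p-O₂NC₆H₄SO₃H) ≈ -3.5 — p-nitro group further stabilises the sulfonate
NO₃⁻: pKₐ(HNO₃) ≈ -1.3
H₂PO₄⁻: pKₐ(H₃PO₄) ≈ 2.1 — moderate base; biological leaving group after further activation
PhCOO⁻: pKₐ(C₆H₅COOH) ≈ 4.2 — aryl carboxylate
HS⁻: pKₐ(H₂S) ≈ 7
CN⁻: pKₐ(HCN) ≈ 9.2

ONs⁻ > NO₃⁻ > H₂PO₄⁻ > PhCOO⁻ > HS⁻ > CN⁻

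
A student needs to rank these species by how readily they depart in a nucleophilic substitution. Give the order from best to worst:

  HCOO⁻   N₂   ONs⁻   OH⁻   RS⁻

N₂ > ONs⁻ > HCOO⁻ > RS⁻ > OH⁻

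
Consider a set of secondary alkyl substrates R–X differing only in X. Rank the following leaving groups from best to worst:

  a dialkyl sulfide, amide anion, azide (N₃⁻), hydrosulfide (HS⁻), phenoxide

a dialkyl sulfide > azide (N₃⁻) > hydrosulfide (HS⁻) > phenoxide > amide anion

Rank by basicity of the departing species: weakest base leaves most easily.
a dialkyl sulfide: pKₐ(R'₂SH⁺) ≈ -7
azide (N₃⁻): pKₐ(HN₃) ≈ 4.7
hydrosulfide (HS⁻): pKₐ(H₂S) ≈ 7
phenoxide: pKₐ(C₆H₅OH (phenol)) ≈ 10
amide anion: pKₐ(NH₃) ≈ 38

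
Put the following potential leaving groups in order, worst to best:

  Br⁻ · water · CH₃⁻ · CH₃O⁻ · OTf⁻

OTf⁻: pKₐ(CF₃SO₃H (triflic acid)) ≈ -14
Br⁻: pKₐ(HBr) ≈ -9 — weak base; good leaving group
water: pKₐ(H₃O⁺) ≈ -1.7 — neutral; leaves from a protonated alcohol (R–OH₂⁺)
CH₃O⁻: pKₐ(CH₃OH) ≈ 15.5
CH₃⁻: pKₐ(CH₄) ≈ 48 — unstabilised carbanion; the worst conceivable leaving group
Reversing gives the worst-to-best order requested.

CH₃⁻ < CH₃O⁻ < water < Br⁻ < OTf⁻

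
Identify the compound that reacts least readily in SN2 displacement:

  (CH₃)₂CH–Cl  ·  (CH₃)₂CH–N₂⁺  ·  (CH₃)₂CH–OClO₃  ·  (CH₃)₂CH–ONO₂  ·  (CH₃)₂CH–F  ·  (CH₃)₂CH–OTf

(CH₃)₂CH–F

The skeletons are identical, so relative rate is governed entirely by leaving-group ability.
Leaving-group ability tracks the stability of the departed species; conjugate-acid pKₐ is the usual yardstick (lower pKₐ → better LG).
(CH₃)₂CH–N₂⁺ loses N₂: no meaningful conjugate acid; N₂ departs as an exceptionally stable neutral molecule
(CH₃)₂CH–OTf loses OTf⁻: pKₐ(CF₃SO₃H (triflic acid)) ≈ -14
(CH₃)₂CH–OClO₃ loses ClO₄⁻: pKₐ(HClO₄) ≈ -10
(CH₃)₂CH–Cl loses Cl⁻: pKₐ(HCl) ≈ -7
(CH₃)₂CH–ONO₂ loses NO₃⁻: pKₐ(HNO₃) ≈ -1.3
(CH₃)₂CH–F loses F⁻: pKₐ(HF) ≈ 3.2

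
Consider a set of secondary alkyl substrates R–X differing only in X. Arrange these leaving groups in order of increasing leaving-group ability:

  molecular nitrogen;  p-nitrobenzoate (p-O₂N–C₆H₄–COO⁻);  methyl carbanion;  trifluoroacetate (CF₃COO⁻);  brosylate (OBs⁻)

Rank by basicity of the departing species: weakest base leaves most easily.
molecular nitrogen: no meaningful conjugate acid; N₂ departs as an exceptionally stable neutral molecule
brosylate (OBs⁻): pKₐ(p-BrC₆H₄SO₃H) ≈ -2.8 — arenesulfonate with a p-bromo substituent
trifluoroacetate (CF₃COO⁻): pKₐ(CF₃COOH) ≈ 0.2
p-nitrobenzoate (p-O₂N–C₆H₄–COO⁻): pKₐ(p-nitrobenzoic acid) ≈ 3.4 — electron-withdrawing nitro group stabilises the carboxylate
methyl carbanion: pKₐ(CH₄) ≈ 48 — unstabilised carbanion; the worst conceivable leaving group
Reversing gives the worst-to-best order requested.

methyl carbanion < p-nitrobenzoate (p-O₂N–C₆H₄–COO⁻) < trifluoroacetate (CF₃COO⁻) < brosylate (OBs⁻) < molecular nitrogen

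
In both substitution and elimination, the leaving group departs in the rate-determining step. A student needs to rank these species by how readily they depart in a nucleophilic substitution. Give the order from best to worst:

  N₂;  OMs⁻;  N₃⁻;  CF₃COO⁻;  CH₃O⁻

N₂ > OMs⁻ > CF₃COO⁻ > N₃⁻ > CH₃O⁻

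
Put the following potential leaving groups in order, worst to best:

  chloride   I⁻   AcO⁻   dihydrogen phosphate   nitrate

Rank by basicity of the departing species: weakest base leaves most easily.
I⁻: pKₐ(HI) ≈ -10 — large, highly polarisable; very weak base
chloride: pKₐ(HCl) ≈ -7 — moderately weak base
nitrate: pKₐ(HNO₃) ≈ -1.3
dihydrogen phosphate: pKₐ(H₃PO₄) ≈ 2.1 — moderate base; biological leaving group after further activation
AcO⁻: pKₐ(CH₃COOH) ≈ 4.8 — resonance-stabilised but still a weak base
Listed from poorest to best leaving group as asked.

AcO⁻ < dihydrogen phosphate < nitrate < chloride < I⁻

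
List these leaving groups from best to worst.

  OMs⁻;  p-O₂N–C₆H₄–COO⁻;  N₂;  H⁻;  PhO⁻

N₂ > OMs⁻ > p-O₂N–C₆H₄–COO⁻ > PhO⁻ > H⁻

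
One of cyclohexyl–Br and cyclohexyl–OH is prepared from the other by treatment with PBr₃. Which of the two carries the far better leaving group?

cyclohexyl–Br

From cyclohexyl–OH the departing group would be OH⁻ (pKₐ(H₂O) ≈ 15.7). Strong base; essentially never leaves without prior activation.
From cyclohexyl–Br the leaving group is Br⁻ (pKₐ(HBr) ≈ -9). Weak base; good leaving group.
Treatment with PBr₃ works by replacing the hydroxyl with bromide, making cyclohexyl–Br enormously more reactive.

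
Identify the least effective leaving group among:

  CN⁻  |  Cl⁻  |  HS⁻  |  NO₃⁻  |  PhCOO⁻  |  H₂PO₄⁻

Cl⁻: pKₐ(HCl) ≈ -7
NO₃⁻: pKₐ(HNO₃) ≈ -1.3
H₂PO₄⁻: pKₐ(H₃PO₄) ≈ 2.1
PhCOO⁻: pKₐ(C₆H₅COOH) ≈ 4.2
HS⁻: pKₐ(H₂S) ≈ 7
CN⁻: pKₐ(HCN) ≈ 9.2

CN⁻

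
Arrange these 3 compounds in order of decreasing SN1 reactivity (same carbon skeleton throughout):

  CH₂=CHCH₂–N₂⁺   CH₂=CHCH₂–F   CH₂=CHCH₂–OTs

The skeletons are identical, so relative rate is governed entirely by leaving-group ability.
Rank by basicity of the departing species: weakest base leaves most easily.
CH₂=CHCH₂–N₂⁺ loses N₂: no meaningful conjugate acid; N₂ departs as an exceptionally stable neutral molecule
CH₂=CHCH₂–OTs loses OTs⁻: pKₐ(p-CH₃C₆H₄SO₃H (TsOH)) ≈ -2.8
CH₂=CHCH₂–F loses F⁻: pKₐ(HF) ≈ 3.2

CH₂=CHCH₂–N₂⁺ > CH₂=CHCH₂–OTs > CH₂=CHCH₂–F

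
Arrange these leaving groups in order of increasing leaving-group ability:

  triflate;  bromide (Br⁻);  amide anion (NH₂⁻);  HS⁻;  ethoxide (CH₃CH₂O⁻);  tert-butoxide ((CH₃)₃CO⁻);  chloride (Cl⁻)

amide anion (NH₂⁻) < tert-butoxide ((CH₃)₃CO⁻) < ethoxide (CH₃CH₂O⁻) < HS⁻ < chloride (Cl⁻) < bromide (Br⁻) < triflate

Rank by basicity of the departing species: weakest base leaves most easily.
triflate: pKₐ(CF₃SO₃H (triflic acid)) ≈ -14 — charge spread over three oxygens and a CF₃ group; the premier leaving group in synthesis
bromide (Br⁻): pKₐ(HBr) ≈ -9 — weak base; good leaving group
chloride (Cl⁻): pKₐ(HCl) ≈ -7 — moderately weak base
HS⁻: pKₐ(H₂S) ≈ 7 — larger and more polarisable than the oxygen analogue
ethoxide (CH₃CH₂O⁻): pKₐ(CH₃CH₂OH) ≈ 16 — strong base; alkoxides do not leave unassisted
tert-butoxide ((CH₃)₃CO⁻): pKₐ(t-BuOH) ≈ 18
amide anion (NH₂⁻): pKₐ(NH₃) ≈ 38 — extremely strong base; never a leaving group
The question asks for worst first, so the sequence is read in increasing leaving-group ability.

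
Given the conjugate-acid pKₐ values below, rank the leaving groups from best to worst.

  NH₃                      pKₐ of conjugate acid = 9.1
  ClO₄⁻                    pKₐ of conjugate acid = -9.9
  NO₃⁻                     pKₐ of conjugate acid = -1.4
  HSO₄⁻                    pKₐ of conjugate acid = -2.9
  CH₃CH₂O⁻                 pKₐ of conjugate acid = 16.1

ClO₄⁻ > HSO₄⁻ > NO₃⁻ > NH₃ > CH₃CH₂O⁻

Lower conjugate-acid pKₐ ⇒ weaker base ⇒ better leaving group.
Sorting by the given values: ClO₄⁻ (-9.9), HSO₄⁻ (-2.9), NO₃⁻ (-1.4), NH₃ (9.1), CH₃CH₂O⁻ (16.1).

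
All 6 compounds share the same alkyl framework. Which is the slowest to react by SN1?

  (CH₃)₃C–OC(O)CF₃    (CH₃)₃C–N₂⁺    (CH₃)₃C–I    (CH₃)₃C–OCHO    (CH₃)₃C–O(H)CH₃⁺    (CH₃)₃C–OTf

(CH₃)₃C–OCHO

Same R in every case — rank the leaving groups.
A good leaving group is a weak base: the lower the pKₐ of its conjugate acid, the more readily it departs.
(CH₃)₃C–N₂⁺ loses N₂: no meaningful conjugate acid; N₂ departs as an exceptionally stable neutral molecule
(CH₃)₃C–OTf loses OTf⁻: pKₐ(CF₃SO₃H (triflic acid)) ≈ -14
(CH₃)₃C–I loses I⁻: pKₐ(HI) ≈ -10
(CH₃)₃C–O(H)CH₃⁺ loses R'OH: pKₐ(R'OH₂⁺) ≈ -2.4
(CH₃)₃C–OC(O)CF₃ loses CF₃COO⁻: pKₐ(CF₃COOH) ≈ 0.2
(CH₃)₃C–OCHO loses HCOO⁻: pKₐ(HCOOH) ≈ 3.8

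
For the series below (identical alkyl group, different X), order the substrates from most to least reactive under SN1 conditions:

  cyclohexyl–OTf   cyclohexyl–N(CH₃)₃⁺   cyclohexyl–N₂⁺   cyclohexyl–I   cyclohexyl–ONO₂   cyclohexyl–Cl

cyclohexyl–N₂⁺ > cyclohexyl–OTf > cyclohexyl–I > cyclohexyl–Cl > cyclohexyl–ONO₂ > cyclohexyl–N(CH₃)₃⁺

Same R in every case — rank the leaving groups.
A good leaving group is a weak base: the lower the pKₐ of its conjugate acid, the more readily it departs.
cyclohexyl–N₂⁺ loses N₂: no meaningful conjugate acid; N₂ departs as an exceptionally stable neutral molecule
cyclohexyl–OTf loses OTf⁻: pKₐ(CF₃SO₃H (triflic acid)) ≈ -14
cyclohexyl–I loses I⁻: pKₐ(HI) ≈ -10
cyclohexyl–Cl loses Cl⁻: pKₐ(HCl) ≈ -7
cyclohexyl–ONO₂ loses NO₃⁻: pKₐ(HNO₃) ≈ -1.3
cyclohexyl–N(CH₃)₃⁺ loses NR'₃: pKₐ(R'₃NH⁺) ≈ 10.7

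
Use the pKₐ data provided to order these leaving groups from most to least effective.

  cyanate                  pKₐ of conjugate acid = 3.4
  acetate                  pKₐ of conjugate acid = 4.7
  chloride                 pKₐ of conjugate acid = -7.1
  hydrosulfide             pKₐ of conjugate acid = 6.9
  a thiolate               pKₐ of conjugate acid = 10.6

Lower conjugate-acid pKₐ ⇒ weaker base ⇒ better leaving group.
Sorting by the given values: chloride (-7.1), cyanate (3.4), acetate (4.7), hydrosulfide (6.9), a thiolate (10.6).

chloride > cyanate > acetate > hydrosulfide > a thiolate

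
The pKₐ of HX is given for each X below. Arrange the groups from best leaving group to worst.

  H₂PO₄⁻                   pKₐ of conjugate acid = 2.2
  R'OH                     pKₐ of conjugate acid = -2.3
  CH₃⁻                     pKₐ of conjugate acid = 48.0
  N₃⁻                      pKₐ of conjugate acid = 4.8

R'OH > H₂PO₄⁻ > N₃⁻ > CH₃⁻

Lower conjugate-acid pKₐ ⇒ weaker base ⇒ better leaving group.
Sorting by the given values: R'OH (-2.3), H₂PO₄⁻ (2.2), N₃⁻ (4.8), CH₃⁻ (48.0).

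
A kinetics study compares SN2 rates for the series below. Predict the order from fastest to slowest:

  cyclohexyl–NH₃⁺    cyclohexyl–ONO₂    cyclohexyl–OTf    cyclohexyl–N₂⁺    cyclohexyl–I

cyclohexyl–N₂⁺ > cyclohexyl–OTf > cyclohexyl–I > cyclohexyl–ONO₂ > cyclohexyl–NH₃⁺

Same R in every case — rank the leaving groups.
A good leaving group is a weak base: the lower the pKₐ of its conjugate acid, the more readily it departs.
cyclohexyl–N₂⁺ loses N₂: no meaningful conjugate acid; N₂ departs as an exceptionally stable neutral molecule
cyclohexyl–OTf loses OTf⁻: pKₐ(CF₃SO₃H (triflic acid)) ≈ -14
cyclohexyl–I loses I⁻: pKₐ(HI) ≈ -10
cyclohexyl–ONO₂ loses NO₃⁻: pKₐ(HNO₃) ≈ -1.3
cyclohexyl–NH₃⁺ loses NH₃: pKₐ(NH₄⁺) ≈ 9.2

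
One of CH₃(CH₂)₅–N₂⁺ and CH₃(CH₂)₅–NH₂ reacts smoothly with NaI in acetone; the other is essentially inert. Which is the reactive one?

CH₃(CH₂)₅–N₂⁺

From CH₃(CH₂)₅–NH₂ the departing group would be NH₂⁻ (pKₐ(NH₃) ≈ 38). Extremely strong base; never a leaving group.
From CH₃(CH₂)₅–N₂⁺ the leaving group is N₂ (no meaningful conjugate acid; N₂ departs as an exceptionally stable neutral molecule).
(In practice CH₃(CH₂)₅–N₂⁺ is made from CH₃(CH₂)₅–NH₂ by diazotisation (NaNO₂ / HCl, 0 °C), generating a diazonium salt that expels N₂.)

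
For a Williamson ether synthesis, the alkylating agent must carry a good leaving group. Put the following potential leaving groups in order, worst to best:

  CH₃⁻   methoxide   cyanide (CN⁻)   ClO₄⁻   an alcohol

ClO₄⁻: pKₐ(HClO₄) ≈ -10
an alcohol: pKₐ(R'OH₂⁺) ≈ -2.4
cyanide (CN⁻): pKₐ(HCN) ≈ 9.2
methoxide: pKₐ(CH₃OH) ≈ 15.5
CH₃⁻: pKₐ(CH₄) ≈ 48
Reversing gives the worst-to-best order requested.

CH₃⁻ < methoxide < cyanide (CN⁻) < an alcohol < ClO₄⁻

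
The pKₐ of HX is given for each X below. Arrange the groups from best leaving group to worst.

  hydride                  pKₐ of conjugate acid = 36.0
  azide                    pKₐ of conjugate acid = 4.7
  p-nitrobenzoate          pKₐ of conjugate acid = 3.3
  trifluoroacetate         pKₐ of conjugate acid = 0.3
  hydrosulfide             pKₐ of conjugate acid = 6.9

Lower conjugate-acid pKₐ ⇒ weaker base ⇒ better leaving group.
Sorting by the given values: trifluoroacetate (0.3), p-nitrobenzoate (3.3), azide (4.7), hydrosulfide (6.9), hydride (36.0).

trifluoroacetate > p-nitrobenzoate > azide > hydrosulfide > hydride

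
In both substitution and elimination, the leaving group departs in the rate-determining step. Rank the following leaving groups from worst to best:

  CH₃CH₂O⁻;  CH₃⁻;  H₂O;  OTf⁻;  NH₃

CH₃⁻ < CH₃CH₂O⁻ < NH₃ < H₂O < OTf⁻

OTf⁻: pKₐ(CF₃SO₃H (triflic acid)) ≈ -14 — charge spread over three oxygens and a CF₃ group; the premier leaving group in synthesis
H₂O: pKₐ(H₃O⁺) ≈ -1.7 — neutral; leaves from a protonated alcohol (R–OH₂⁺)
NH₃: pKₐ(NH₄⁺) ≈ 9.2 — neutral but moderately basic; leaves from R–NH₃⁺
CH₃CH₂O⁻: pKₐ(CH₃CH₂OH) ≈ 16 — strong base; alkoxides do not leave unassisted
CH₃⁻: pKₐ(CH₄) ≈ 48 — unstabilised carbanion; the worst conceivable leaving group
The question asks for worst first, so the sequence is read in increasing leaving-group ability.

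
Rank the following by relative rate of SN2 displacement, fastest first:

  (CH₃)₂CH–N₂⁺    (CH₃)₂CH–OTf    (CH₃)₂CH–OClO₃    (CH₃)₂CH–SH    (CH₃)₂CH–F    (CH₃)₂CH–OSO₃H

(CH₃)₂CH–N₂⁺ > (CH₃)₂CH–OTf > (CH₃)₂CH–OClO₃ > (CH₃)₂CH–OSO₃H > (CH₃)₂CH–F > (CH₃)₂CH–SH

Same R in every case — rank the leaving groups.
Rank by basicity of the departing species: weakest base leaves most easily.
(CH₃)₂CH–N₂⁺ loses N₂: no meaningful conjugate acid; N₂ departs as an exceptionally stable neutral molecule
(CH₃)₂CH–OTf loses OTf⁻: pKₐ(CF₃SO₃H (triflic acid)) ≈ -14
(CH₃)₂CH–OClO₃ loses ClO₄⁻: pKₐ(HClO₄) ≈ -10
(CH₃)₂CH–OSO₃H loses HSO₄⁻: pKₐ(H₂SO₄) ≈ -3
(CH₃)₂CH–F loses F⁻: pKₐ(HF) ≈ 3.2
(CH₃)₂CH–SH loses HS⁻: pKₐ(H₂S) ≈ 7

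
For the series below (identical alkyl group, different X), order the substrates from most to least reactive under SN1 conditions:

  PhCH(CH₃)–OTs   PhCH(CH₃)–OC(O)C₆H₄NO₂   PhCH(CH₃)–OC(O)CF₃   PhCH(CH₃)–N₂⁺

Same R in every case — rank the leaving groups.
Leaving-group ability tracks the stability of the departed species; conjugate-acid pKₐ is the usual yardstick (lower pKₐ → better LG).
PhCH(CH₃)–N₂⁺ loses N₂: no meaningful conjugate acid; N₂ departs as an exceptionally stable neutral molecule
PhCH(CH₃)–OTs loses OTs⁻: pKₐ(p-CH₃C₆H₄SO₃H (TsOH)) ≈ -2.8
PhCH(CH₃)–OC(O)CF₃ loses CF₃COO⁻: pKₐ(CF₃COOH) ≈ 0.2
PhCH(CH₃)–OC(O)C₆H₄NO₂ loses p-O₂N–C₆H₄–COO⁻: pKₐ(p-nitrobenzoic acid) ≈ 3.4

PhCH(CH₃)–N₂⁺ > PhCH(CH₃)–OTs > PhCH(CH₃)–OC(O)CF₃ > PhCH(CH₃)–OC(O)C₆H₄NO₂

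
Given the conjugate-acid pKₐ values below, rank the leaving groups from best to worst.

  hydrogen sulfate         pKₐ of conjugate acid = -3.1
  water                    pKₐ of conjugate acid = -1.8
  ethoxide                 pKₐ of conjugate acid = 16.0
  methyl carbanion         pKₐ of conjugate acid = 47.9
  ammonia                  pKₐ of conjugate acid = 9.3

hydrogen sulfate > water > ammonia > ethoxide > methyl carbanion

Lower conjugate-acid pKₐ ⇒ weaker base ⇒ better leaving group.
Sorting by the given values: hydrogen sulfate (-3.1), water (-1.8), ammonia (9.3), ethoxide (16.0), methyl carbanion (47.9).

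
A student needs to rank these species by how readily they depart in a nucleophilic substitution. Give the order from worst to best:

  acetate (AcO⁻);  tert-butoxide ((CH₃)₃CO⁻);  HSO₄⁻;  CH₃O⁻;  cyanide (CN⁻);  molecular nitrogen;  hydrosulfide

tert-butoxide ((CH₃)₃CO⁻) < CH₃O⁻ < cyanide (CN⁻) < hydrosulfide < acetate (AcO⁻) < HSO₄⁻ < molecular nitrogen

Leaving-group ability tracks the stability of the departed species; conjugate-acid pKₐ is the usual yardstick (lower pKₐ → better LG).
molecular nitrogen: no meaningful conjugate acid; N₂ departs as an exceptionally stable neutral molecule
HSO₄⁻: pKₐ(H₂SO₄) ≈ -3
acetate (AcO⁻): pKₐ(CH₃COOH) ≈ 4.8
hydrosulfide: pKₐ(H₂S) ≈ 7
cyanide (CN⁻): pKₐ(HCN) ≈ 9.2
CH₃O⁻: pKₐ(CH₃OH) ≈ 15.5
tert-butoxide ((CH₃)₃CO⁻): pKₐ(t-BuOH) ≈ 18
Listed from poorest to best leaving group as asked.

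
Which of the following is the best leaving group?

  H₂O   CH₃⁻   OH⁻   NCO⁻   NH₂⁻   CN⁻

H₂O

A good leaving group is a weak base: the lower the pKₐ of its conjugate acid, the more readily it departs.
H₂O: pKₐ(H₃O⁺) ≈ -1.7
NCO⁻: pKₐ(HOCN) ≈ 3.5
CN⁻: pKₐ(HCN) ≈ 9.2
OH⁻: pKₐ(H₂O) ≈ 15.7
NH₂⁻: pKₐ(NH₃) ≈ 38
CH₃⁻: pKₐ(CH₄) ≈ 48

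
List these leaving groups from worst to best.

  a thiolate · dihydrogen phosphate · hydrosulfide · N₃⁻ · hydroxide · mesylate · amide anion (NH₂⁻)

amide anion (NH₂⁻) < hydroxide < a thiolate < hydrosulfide < N₃⁻ < dihydrogen phosphate < mesylate

Rank by basicity of the departing species: weakest base leaves most easily.
mesylate: pKₐ(CH₃SO₃H (MsOH)) ≈ -1.9
dihydrogen phosphate: pKₐ(H₃PO₄) ≈ 2.1 — moderate base; biological leaving group after further activation
N₃⁻: pKₐ(HN₃) ≈ 4.7 — linear, resonance-stabilised
hydrosulfide: pKₐ(H₂S) ≈ 7
a thiolate: pKₐ(RSH (a thiol)) ≈ 10.5 — moderately basic; rarely leaves without activation
hydroxide: pKₐ(H₂O) ≈ 15.7 — strong base; essentially never leaves without prior activation
amide anion (NH₂⁻): pKₐ(NH₃) ≈ 38 — extremely strong base; never a leaving group
Reversing gives the worst-to-best order requested.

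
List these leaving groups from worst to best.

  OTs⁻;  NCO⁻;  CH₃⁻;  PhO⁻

CH₃⁻ < PhO⁻ < NCO⁻ < OTs⁻

OTs⁻: pKₐ(p-CH₃C₆H₄SO₃H (TsOH)) ≈ -2.8
NCO⁻: pKₐ(HOCN) ≈ 3.5
PhO⁻: pKₐ(C₆H₅OH (phenol)) ≈ 10
CH₃⁻: pKₐ(CH₄) ≈ 48
The question asks for worst first, so the sequence is read in increasing leaving-group ability.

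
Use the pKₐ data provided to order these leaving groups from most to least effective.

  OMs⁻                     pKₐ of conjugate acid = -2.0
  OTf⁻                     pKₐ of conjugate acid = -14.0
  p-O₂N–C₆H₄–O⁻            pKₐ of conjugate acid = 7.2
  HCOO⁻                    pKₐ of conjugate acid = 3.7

OTf⁻ > OMs⁻ > HCOO⁻ > p-O₂N–C₆H₄–O⁻

Lower conjugate-acid pKₐ ⇒ weaker base ⇒ better leaving group.
Sorting by the given values: OTf⁻ (-14.0), OMs⁻ (-2.0), HCOO⁻ (3.7), p-O₂N–C₆H₄–O⁻ (7.2).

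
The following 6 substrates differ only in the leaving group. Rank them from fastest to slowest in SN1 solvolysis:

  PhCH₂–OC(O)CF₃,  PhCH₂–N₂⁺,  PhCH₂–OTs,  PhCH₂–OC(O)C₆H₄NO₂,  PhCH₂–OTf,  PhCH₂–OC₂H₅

The skeletons are identical, so relative rate is governed entirely by leaving-group ability.
Leaving-group ability tracks the stability of the departed species; conjugate-acid pKₐ is the usual yardstick (lower pKₐ → better LG).
PhCH₂–N₂⁺ loses N₂: no meaningful conjugate acid; N₂ departs as an exceptionally stable neutral molecule
PhCH₂–OTf loses OTf⁻: pKₐ(CF₃SO₃H (triflic acid)) ≈ -14
PhCH₂–OTs loses OTs⁻: pKₐ(p-CH₃C₆H₄SO₃H (TsOH)) ≈ -2.8
PhCH₂–OC(O)CF₃ loses CF₃COO⁻: pKₐ(CF₃COOH) ≈ 0.2
PhCH₂–OC(O)C₆H₄NO₂ loses p-O₂N–C₆H₄–COO⁻: pKₐ(p-nitrobenzoic acid) ≈ 3.4
PhCH₂–OC₂H₅ loses CH₃CH₂O⁻: pKₐ(CH₃CH₂OH) ≈ 16

PhCH₂–N₂⁺ > PhCH₂–OTf > PhCH₂–OTs > PhCH₂–OC(O)CF₃ > PhCH₂–OC(O)C₆H₄NO₂ > PhCH₂–OC₂H₅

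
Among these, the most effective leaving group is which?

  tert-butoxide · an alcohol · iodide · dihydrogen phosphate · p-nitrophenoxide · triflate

Leaving-group ability tracks the stability of the departed species; conjugate-acid pKₐ is the usual yardstick (lower pKₐ → better LG).
triflate: pKₐ(CF₃SO₃H (triflic acid)) ≈ -14
iodide: pKₐ(HI) ≈ -10
an alcohol: pKₐ(R'OH₂⁺) ≈ -2.4
dihydrogen phosphate: pKₐ(H₃PO₄) ≈ 2.1
p-nitrophenoxide: pKₐ(p-nitrophenol) ≈ 7.2
tert-butoxide: pKₐ(t-BuOH) ≈ 18

triflate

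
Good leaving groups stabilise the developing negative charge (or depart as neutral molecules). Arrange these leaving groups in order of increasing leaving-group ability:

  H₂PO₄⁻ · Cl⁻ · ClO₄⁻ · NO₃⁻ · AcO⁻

AcO⁻ < H₂PO₄⁻ < NO₃⁻ < Cl⁻ < ClO₄⁻

A good leaving group is a weak base: the lower the pKₐ of its conjugate acid, the more readily it departs.
ClO₄⁻: pKₐ(HClO₄) ≈ -10
Cl⁻: pKₐ(HCl) ≈ -7
NO₃⁻: pKₐ(HNO₃) ≈ -1.3
H₂PO₄⁻: pKₐ(H₃PO₄) ≈ 2.1
AcO⁻: pKₐ(CH₃COOH) ≈ 4.8
The question asks for worst first, so the sequence is read in increasing leaving-group ability.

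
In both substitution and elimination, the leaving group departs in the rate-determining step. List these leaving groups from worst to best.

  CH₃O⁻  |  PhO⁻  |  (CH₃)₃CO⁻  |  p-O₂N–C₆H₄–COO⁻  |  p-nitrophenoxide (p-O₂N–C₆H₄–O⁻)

(CH₃)₃CO⁻ < CH₃O⁻ < PhO⁻ < p-nitrophenoxide (p-O₂N–C₆H₄–O⁻) < p-O₂N–C₆H₄–COO⁻

A good leaving group is a weak base: the lower the pKₐ of its conjugate acid, the more readily it departs.
p-O₂N–C₆H₄–COO⁻: pKₐ(p-nitrobenzoic acid) ≈ 3.4
p-nitrophenoxide (p-O₂N–C₆H₄–O⁻): pKₐ(p-nitrophenol) ≈ 7.2
PhO⁻: pKₐ(C₆H₅OH (phenol)) ≈ 10
CH₃O⁻: pKₐ(CH₃OH) ≈ 15.5
(CH₃)₃CO⁻: pKₐ(t-BuOH) ≈ 18
Listed from poorest to best leaving group as asked.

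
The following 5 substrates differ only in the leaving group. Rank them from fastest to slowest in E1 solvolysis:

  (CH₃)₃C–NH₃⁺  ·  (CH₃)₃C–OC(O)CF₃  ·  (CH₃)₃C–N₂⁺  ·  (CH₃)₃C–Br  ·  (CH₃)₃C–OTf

(CH₃)₃C–N₂⁺ > (CH₃)₃C–OTf > (CH₃)₃C–Br > (CH₃)₃C–OC(O)CF₃ > (CH₃)₃C–NH₃⁺

With the same alkyl group throughout, only the leaving group differentiates the rates.
Rank by basicity of the departing species: weakest base leaves most easily.
(CH₃)₃C–N₂⁺ loses N₂: no meaningful conjugate acid; N₂ departs as an exceptionally stable neutral molecule
(CH₃)₃C–OTf loses OTf⁻: pKₐ(CF₃SO₃H (triflic acid)) ≈ -14
(CH₃)₃C–Br loses Br⁻: pKₐ(HBr) ≈ -9
(CH₃)₃C–OC(O)CF₃ loses CF₃COO⁻: pKₐ(CF₃COOH) ≈ 0.2
(CH₃)₃C–NH₃⁺ loses NH₃: pKₐ(NH₄⁺) ≈ 9.2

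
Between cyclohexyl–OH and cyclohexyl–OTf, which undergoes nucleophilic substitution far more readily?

From cyclohexyl–OH the departing group would be OH⁻ (pKₐ(H₂O) ≈ 15.7). Strong base; essentially never leaves without prior activation.
From cyclohexyl–OTf the leaving group is OTf⁻ (pKₐ(CF₃SO₃H (triflic acid)) ≈ -14). Charge spread over three oxygens and a CF₃ group; the premier leaving group in synthesis.
(In practice cyclohexyl–OTf is made from cyclohexyl–OH by treatment with Tf₂O / 2,6-lutidine, converting the hydroxyl into a triflate.)

cyclohexyl–OTf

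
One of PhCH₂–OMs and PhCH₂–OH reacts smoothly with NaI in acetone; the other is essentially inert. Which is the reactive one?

PhCH₂–OMs

From PhCH₂–OH the departing group would be OH⁻ (pKₐ(H₂O) ≈ 15.7). Strong base; essentially never leaves without prior activation.
From PhCH₂–OMs the leaving group is OMs⁻ (pKₐ(CH₃SO₃H (MsOH)) ≈ -1.9). Resonance-delocalised alkanesulfonate.
(In practice PhCH₂–OMs is made from PhCH₂–OH by treatment with MsCl / Et₃N, converting the hydroxyl into a mesylate.)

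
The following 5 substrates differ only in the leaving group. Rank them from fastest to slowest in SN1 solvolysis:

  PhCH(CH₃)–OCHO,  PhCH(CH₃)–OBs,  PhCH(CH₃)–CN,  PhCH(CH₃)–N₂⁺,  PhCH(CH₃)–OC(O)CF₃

PhCH(CH₃)–N₂⁺ > PhCH(CH₃)–OBs > PhCH(CH₃)–OC(O)CF₃ > PhCH(CH₃)–OCHO > PhCH(CH₃)–CN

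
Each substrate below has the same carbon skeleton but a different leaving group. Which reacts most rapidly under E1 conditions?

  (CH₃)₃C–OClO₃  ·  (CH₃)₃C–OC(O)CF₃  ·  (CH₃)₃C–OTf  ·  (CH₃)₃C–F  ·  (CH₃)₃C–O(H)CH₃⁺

(CH₃)₃C–OTf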